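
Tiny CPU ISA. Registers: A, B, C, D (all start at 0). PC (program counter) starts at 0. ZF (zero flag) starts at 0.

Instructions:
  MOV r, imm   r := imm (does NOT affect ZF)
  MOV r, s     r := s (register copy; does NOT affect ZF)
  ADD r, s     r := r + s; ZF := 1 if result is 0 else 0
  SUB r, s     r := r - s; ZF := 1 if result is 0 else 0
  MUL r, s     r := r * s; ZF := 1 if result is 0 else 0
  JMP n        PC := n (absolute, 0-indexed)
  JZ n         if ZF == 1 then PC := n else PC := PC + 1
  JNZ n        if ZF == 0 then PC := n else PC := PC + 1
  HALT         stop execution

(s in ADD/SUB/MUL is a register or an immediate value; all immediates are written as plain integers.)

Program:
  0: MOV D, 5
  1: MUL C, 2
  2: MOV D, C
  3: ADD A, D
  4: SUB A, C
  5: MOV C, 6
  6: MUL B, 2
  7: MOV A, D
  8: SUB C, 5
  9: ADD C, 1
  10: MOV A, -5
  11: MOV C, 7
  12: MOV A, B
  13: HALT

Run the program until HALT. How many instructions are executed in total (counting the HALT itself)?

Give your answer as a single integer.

Answer: 14

Derivation:
Step 1: PC=0 exec 'MOV D, 5'. After: A=0 B=0 C=0 D=5 ZF=0 PC=1
Step 2: PC=1 exec 'MUL C, 2'. After: A=0 B=0 C=0 D=5 ZF=1 PC=2
Step 3: PC=2 exec 'MOV D, C'. After: A=0 B=0 C=0 D=0 ZF=1 PC=3
Step 4: PC=3 exec 'ADD A, D'. After: A=0 B=0 C=0 D=0 ZF=1 PC=4
Step 5: PC=4 exec 'SUB A, C'. After: A=0 B=0 C=0 D=0 ZF=1 PC=5
Step 6: PC=5 exec 'MOV C, 6'. After: A=0 B=0 C=6 D=0 ZF=1 PC=6
Step 7: PC=6 exec 'MUL B, 2'. After: A=0 B=0 C=6 D=0 ZF=1 PC=7
Step 8: PC=7 exec 'MOV A, D'. After: A=0 B=0 C=6 D=0 ZF=1 PC=8
Step 9: PC=8 exec 'SUB C, 5'. After: A=0 B=0 C=1 D=0 ZF=0 PC=9
Step 10: PC=9 exec 'ADD C, 1'. After: A=0 B=0 C=2 D=0 ZF=0 PC=10
Step 11: PC=10 exec 'MOV A, -5'. After: A=-5 B=0 C=2 D=0 ZF=0 PC=11
Step 12: PC=11 exec 'MOV C, 7'. After: A=-5 B=0 C=7 D=0 ZF=0 PC=12
Step 13: PC=12 exec 'MOV A, B'. After: A=0 B=0 C=7 D=0 ZF=0 PC=13
Step 14: PC=13 exec 'HALT'. After: A=0 B=0 C=7 D=0 ZF=0 PC=13 HALTED
Total instructions executed: 14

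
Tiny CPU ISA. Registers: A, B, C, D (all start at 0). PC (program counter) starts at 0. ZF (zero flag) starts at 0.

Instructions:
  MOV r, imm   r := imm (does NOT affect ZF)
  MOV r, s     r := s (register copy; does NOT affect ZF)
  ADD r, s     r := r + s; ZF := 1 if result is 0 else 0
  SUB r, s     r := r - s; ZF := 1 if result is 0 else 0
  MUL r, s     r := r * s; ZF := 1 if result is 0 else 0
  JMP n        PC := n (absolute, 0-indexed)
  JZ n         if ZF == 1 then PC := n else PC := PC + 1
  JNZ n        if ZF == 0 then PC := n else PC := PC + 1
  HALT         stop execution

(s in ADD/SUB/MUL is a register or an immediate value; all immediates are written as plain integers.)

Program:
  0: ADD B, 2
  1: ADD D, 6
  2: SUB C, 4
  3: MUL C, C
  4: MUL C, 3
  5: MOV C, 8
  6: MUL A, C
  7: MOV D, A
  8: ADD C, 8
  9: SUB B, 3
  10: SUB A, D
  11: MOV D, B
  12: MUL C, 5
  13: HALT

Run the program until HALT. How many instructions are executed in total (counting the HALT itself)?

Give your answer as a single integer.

Step 1: PC=0 exec 'ADD B, 2'. After: A=0 B=2 C=0 D=0 ZF=0 PC=1
Step 2: PC=1 exec 'ADD D, 6'. After: A=0 B=2 C=0 D=6 ZF=0 PC=2
Step 3: PC=2 exec 'SUB C, 4'. After: A=0 B=2 C=-4 D=6 ZF=0 PC=3
Step 4: PC=3 exec 'MUL C, C'. After: A=0 B=2 C=16 D=6 ZF=0 PC=4
Step 5: PC=4 exec 'MUL C, 3'. After: A=0 B=2 C=48 D=6 ZF=0 PC=5
Step 6: PC=5 exec 'MOV C, 8'. After: A=0 B=2 C=8 D=6 ZF=0 PC=6
Step 7: PC=6 exec 'MUL A, C'. After: A=0 B=2 C=8 D=6 ZF=1 PC=7
Step 8: PC=7 exec 'MOV D, A'. After: A=0 B=2 C=8 D=0 ZF=1 PC=8
Step 9: PC=8 exec 'ADD C, 8'. After: A=0 B=2 C=16 D=0 ZF=0 PC=9
Step 10: PC=9 exec 'SUB B, 3'. After: A=0 B=-1 C=16 D=0 ZF=0 PC=10
Step 11: PC=10 exec 'SUB A, D'. After: A=0 B=-1 C=16 D=0 ZF=1 PC=11
Step 12: PC=11 exec 'MOV D, B'. After: A=0 B=-1 C=16 D=-1 ZF=1 PC=12
Step 13: PC=12 exec 'MUL C, 5'. After: A=0 B=-1 C=80 D=-1 ZF=0 PC=13
Step 14: PC=13 exec 'HALT'. After: A=0 B=-1 C=80 D=-1 ZF=0 PC=13 HALTED
Total instructions executed: 14

Answer: 14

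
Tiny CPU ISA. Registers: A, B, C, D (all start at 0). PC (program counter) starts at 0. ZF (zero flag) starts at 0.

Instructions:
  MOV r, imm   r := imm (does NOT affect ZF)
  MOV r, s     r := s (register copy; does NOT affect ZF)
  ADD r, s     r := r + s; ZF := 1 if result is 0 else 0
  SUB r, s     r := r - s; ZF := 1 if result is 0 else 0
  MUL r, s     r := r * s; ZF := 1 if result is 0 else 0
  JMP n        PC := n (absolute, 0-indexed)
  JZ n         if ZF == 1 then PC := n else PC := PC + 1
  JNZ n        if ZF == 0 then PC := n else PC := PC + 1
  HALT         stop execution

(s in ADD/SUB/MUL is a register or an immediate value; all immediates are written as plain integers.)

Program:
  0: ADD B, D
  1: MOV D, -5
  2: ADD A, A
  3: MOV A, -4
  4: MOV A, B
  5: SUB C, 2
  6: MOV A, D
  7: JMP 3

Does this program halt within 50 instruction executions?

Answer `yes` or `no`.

Answer: no

Derivation:
Step 1: PC=0 exec 'ADD B, D'. After: A=0 B=0 C=0 D=0 ZF=1 PC=1
Step 2: PC=1 exec 'MOV D, -5'. After: A=0 B=0 C=0 D=-5 ZF=1 PC=2
Step 3: PC=2 exec 'ADD A, A'. After: A=0 B=0 C=0 D=-5 ZF=1 PC=3
Step 4: PC=3 exec 'MOV A, -4'. After: A=-4 B=0 C=0 D=-5 ZF=1 PC=4
Step 5: PC=4 exec 'MOV A, B'. After: A=0 B=0 C=0 D=-5 ZF=1 PC=5
Step 6: PC=5 exec 'SUB C, 2'. After: A=0 B=0 C=-2 D=-5 ZF=0 PC=6
Step 7: PC=6 exec 'MOV A, D'. After: A=-5 B=0 C=-2 D=-5 ZF=0 PC=7
Step 8: PC=7 exec 'JMP 3'. After: A=-5 B=0 C=-2 D=-5 ZF=0 PC=3
Step 9: PC=3 exec 'MOV A, -4'. After: A=-4 B=0 C=-2 D=-5 ZF=0 PC=4
Step 10: PC=4 exec 'MOV A, B'. After: A=0 B=0 C=-2 D=-5 ZF=0 PC=5
Step 11: PC=5 exec 'SUB C, 2'. After: A=0 B=0 C=-4 D=-5 ZF=0 PC=6
Step 12: PC=6 exec 'MOV A, D'. After: A=-5 B=0 C=-4 D=-5 ZF=0 PC=7
Step 13: PC=7 exec 'JMP 3'. After: A=-5 B=0 C=-4 D=-5 ZF=0 PC=3
Step 14: PC=3 exec 'MOV A, -4'. After: A=-4 B=0 C=-4 D=-5 ZF=0 PC=4
Step 15: PC=4 exec 'MOV A, B'. After: A=0 B=0 C=-4 D=-5 ZF=0 PC=5
After 50 steps: not halted. PC revisits the same instructions with no path to HALT; will never halt.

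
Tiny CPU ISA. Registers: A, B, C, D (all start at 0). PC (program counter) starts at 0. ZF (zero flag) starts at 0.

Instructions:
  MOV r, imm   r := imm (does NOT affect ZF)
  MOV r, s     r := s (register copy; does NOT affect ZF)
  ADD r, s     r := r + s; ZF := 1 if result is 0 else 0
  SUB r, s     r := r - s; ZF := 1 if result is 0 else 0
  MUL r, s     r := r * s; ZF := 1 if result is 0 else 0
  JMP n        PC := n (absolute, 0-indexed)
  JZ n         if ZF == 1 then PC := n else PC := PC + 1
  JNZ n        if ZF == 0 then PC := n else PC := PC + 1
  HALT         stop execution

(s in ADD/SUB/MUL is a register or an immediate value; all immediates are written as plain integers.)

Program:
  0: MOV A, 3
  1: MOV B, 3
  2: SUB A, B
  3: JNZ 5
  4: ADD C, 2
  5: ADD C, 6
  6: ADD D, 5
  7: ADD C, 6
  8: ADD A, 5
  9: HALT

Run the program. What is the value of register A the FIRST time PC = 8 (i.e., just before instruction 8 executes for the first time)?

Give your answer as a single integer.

Step 1: PC=0 exec 'MOV A, 3'. After: A=3 B=0 C=0 D=0 ZF=0 PC=1
Step 2: PC=1 exec 'MOV B, 3'. After: A=3 B=3 C=0 D=0 ZF=0 PC=2
Step 3: PC=2 exec 'SUB A, B'. After: A=0 B=3 C=0 D=0 ZF=1 PC=3
Step 4: PC=3 exec 'JNZ 5'. After: A=0 B=3 C=0 D=0 ZF=1 PC=4
Step 5: PC=4 exec 'ADD C, 2'. After: A=0 B=3 C=2 D=0 ZF=0 PC=5
Step 6: PC=5 exec 'ADD C, 6'. After: A=0 B=3 C=8 D=0 ZF=0 PC=6
Step 7: PC=6 exec 'ADD D, 5'. After: A=0 B=3 C=8 D=5 ZF=0 PC=7
Step 8: PC=7 exec 'ADD C, 6'. After: A=0 B=3 C=14 D=5 ZF=0 PC=8
First time PC=8: A=0

0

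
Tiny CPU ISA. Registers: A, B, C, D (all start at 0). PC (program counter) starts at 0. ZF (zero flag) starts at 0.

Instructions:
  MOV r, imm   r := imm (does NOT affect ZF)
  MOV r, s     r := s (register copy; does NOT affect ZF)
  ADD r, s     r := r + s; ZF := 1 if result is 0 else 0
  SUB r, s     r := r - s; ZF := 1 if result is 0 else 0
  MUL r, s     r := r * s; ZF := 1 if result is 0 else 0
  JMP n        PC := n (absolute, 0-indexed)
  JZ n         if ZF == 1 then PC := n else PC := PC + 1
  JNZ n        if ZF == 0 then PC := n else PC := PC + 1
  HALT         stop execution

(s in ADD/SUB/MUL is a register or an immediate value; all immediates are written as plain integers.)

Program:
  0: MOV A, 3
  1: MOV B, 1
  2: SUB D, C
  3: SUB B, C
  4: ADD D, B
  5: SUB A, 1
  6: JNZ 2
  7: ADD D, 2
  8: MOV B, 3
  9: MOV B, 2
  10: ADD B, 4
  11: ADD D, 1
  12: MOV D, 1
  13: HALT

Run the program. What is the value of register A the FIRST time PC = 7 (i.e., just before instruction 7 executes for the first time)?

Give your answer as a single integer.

Step 1: PC=0 exec 'MOV A, 3'. After: A=3 B=0 C=0 D=0 ZF=0 PC=1
Step 2: PC=1 exec 'MOV B, 1'. After: A=3 B=1 C=0 D=0 ZF=0 PC=2
Step 3: PC=2 exec 'SUB D, C'. After: A=3 B=1 C=0 D=0 ZF=1 PC=3
Step 4: PC=3 exec 'SUB B, C'. After: A=3 B=1 C=0 D=0 ZF=0 PC=4
Step 5: PC=4 exec 'ADD D, B'. After: A=3 B=1 C=0 D=1 ZF=0 PC=5
Step 6: PC=5 exec 'SUB A, 1'. After: A=2 B=1 C=0 D=1 ZF=0 PC=6
Step 7: PC=6 exec 'JNZ 2'. After: A=2 B=1 C=0 D=1 ZF=0 PC=2
Step 8: PC=2 exec 'SUB D, C'. After: A=2 B=1 C=0 D=1 ZF=0 PC=3
Step 9: PC=3 exec 'SUB B, C'. After: A=2 B=1 C=0 D=1 ZF=0 PC=4
Step 10: PC=4 exec 'ADD D, B'. After: A=2 B=1 C=0 D=2 ZF=0 PC=5
Step 11: PC=5 exec 'SUB A, 1'. After: A=1 B=1 C=0 D=2 ZF=0 PC=6
Step 12: PC=6 exec 'JNZ 2'. After: A=1 B=1 C=0 D=2 ZF=0 PC=2
Step 13: PC=2 exec 'SUB D, C'. After: A=1 B=1 C=0 D=2 ZF=0 PC=3
Step 14: PC=3 exec 'SUB B, C'. After: A=1 B=1 C=0 D=2 ZF=0 PC=4
Step 15: PC=4 exec 'ADD D, B'. After: A=1 B=1 C=0 D=3 ZF=0 PC=5
Step 16: PC=5 exec 'SUB A, 1'. After: A=0 B=1 C=0 D=3 ZF=1 PC=6
Step 17: PC=6 exec 'JNZ 2'. After: A=0 B=1 C=0 D=3 ZF=1 PC=7
First time PC=7: A=0

0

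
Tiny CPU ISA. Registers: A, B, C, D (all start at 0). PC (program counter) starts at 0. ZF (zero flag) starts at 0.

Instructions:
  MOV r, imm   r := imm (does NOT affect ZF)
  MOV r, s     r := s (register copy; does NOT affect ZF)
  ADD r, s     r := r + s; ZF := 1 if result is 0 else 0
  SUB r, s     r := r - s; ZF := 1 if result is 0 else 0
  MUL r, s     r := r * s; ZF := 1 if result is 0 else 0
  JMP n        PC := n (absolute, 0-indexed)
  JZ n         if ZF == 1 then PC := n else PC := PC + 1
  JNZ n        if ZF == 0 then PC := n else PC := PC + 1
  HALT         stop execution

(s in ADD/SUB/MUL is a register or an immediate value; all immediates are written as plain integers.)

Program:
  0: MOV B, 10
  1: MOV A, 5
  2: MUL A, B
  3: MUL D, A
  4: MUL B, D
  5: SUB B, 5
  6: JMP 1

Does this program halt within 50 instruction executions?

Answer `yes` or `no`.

Step 1: PC=0 exec 'MOV B, 10'. After: A=0 B=10 C=0 D=0 ZF=0 PC=1
Step 2: PC=1 exec 'MOV A, 5'. After: A=5 B=10 C=0 D=0 ZF=0 PC=2
Step 3: PC=2 exec 'MUL A, B'. After: A=50 B=10 C=0 D=0 ZF=0 PC=3
Step 4: PC=3 exec 'MUL D, A'. After: A=50 B=10 C=0 D=0 ZF=1 PC=4
Step 5: PC=4 exec 'MUL B, D'. After: A=50 B=0 C=0 D=0 ZF=1 PC=5
Step 6: PC=5 exec 'SUB B, 5'. After: A=50 B=-5 C=0 D=0 ZF=0 PC=6
Step 7: PC=6 exec 'JMP 1'. After: A=50 B=-5 C=0 D=0 ZF=0 PC=1
Step 8: PC=1 exec 'MOV A, 5'. After: A=5 B=-5 C=0 D=0 ZF=0 PC=2
Step 9: PC=2 exec 'MUL A, B'. After: A=-25 B=-5 C=0 D=0 ZF=0 PC=3
Step 10: PC=3 exec 'MUL D, A'. After: A=-25 B=-5 C=0 D=0 ZF=1 PC=4
Step 11: PC=4 exec 'MUL B, D'. After: A=-25 B=0 C=0 D=0 ZF=1 PC=5
Step 12: PC=5 exec 'SUB B, 5'. After: A=-25 B=-5 C=0 D=0 ZF=0 PC=6
Step 13: PC=6 exec 'JMP 1'. After: A=-25 B=-5 C=0 D=0 ZF=0 PC=1
Step 14: PC=1 exec 'MOV A, 5'. After: A=5 B=-5 C=0 D=0 ZF=0 PC=2
State after step 14 equals state after step 8: the program is in a cycle of length 6 and will never halt.

Answer: no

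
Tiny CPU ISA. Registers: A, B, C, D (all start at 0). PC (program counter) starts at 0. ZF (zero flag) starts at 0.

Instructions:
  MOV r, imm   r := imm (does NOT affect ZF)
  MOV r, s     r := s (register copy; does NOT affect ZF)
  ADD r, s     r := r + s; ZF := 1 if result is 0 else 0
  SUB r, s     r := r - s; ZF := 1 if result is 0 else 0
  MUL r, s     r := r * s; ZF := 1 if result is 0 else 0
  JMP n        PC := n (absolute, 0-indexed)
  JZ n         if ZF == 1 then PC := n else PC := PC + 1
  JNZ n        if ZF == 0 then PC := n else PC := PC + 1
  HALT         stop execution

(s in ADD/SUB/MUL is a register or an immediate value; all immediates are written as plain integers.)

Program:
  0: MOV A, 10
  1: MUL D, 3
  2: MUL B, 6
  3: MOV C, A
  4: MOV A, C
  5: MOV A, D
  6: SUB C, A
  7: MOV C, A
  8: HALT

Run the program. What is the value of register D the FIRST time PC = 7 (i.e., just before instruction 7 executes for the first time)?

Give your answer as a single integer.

Step 1: PC=0 exec 'MOV A, 10'. After: A=10 B=0 C=0 D=0 ZF=0 PC=1
Step 2: PC=1 exec 'MUL D, 3'. After: A=10 B=0 C=0 D=0 ZF=1 PC=2
Step 3: PC=2 exec 'MUL B, 6'. After: A=10 B=0 C=0 D=0 ZF=1 PC=3
Step 4: PC=3 exec 'MOV C, A'. After: A=10 B=0 C=10 D=0 ZF=1 PC=4
Step 5: PC=4 exec 'MOV A, C'. After: A=10 B=0 C=10 D=0 ZF=1 PC=5
Step 6: PC=5 exec 'MOV A, D'. After: A=0 B=0 C=10 D=0 ZF=1 PC=6
Step 7: PC=6 exec 'SUB C, A'. After: A=0 B=0 C=10 D=0 ZF=0 PC=7
First time PC=7: D=0

0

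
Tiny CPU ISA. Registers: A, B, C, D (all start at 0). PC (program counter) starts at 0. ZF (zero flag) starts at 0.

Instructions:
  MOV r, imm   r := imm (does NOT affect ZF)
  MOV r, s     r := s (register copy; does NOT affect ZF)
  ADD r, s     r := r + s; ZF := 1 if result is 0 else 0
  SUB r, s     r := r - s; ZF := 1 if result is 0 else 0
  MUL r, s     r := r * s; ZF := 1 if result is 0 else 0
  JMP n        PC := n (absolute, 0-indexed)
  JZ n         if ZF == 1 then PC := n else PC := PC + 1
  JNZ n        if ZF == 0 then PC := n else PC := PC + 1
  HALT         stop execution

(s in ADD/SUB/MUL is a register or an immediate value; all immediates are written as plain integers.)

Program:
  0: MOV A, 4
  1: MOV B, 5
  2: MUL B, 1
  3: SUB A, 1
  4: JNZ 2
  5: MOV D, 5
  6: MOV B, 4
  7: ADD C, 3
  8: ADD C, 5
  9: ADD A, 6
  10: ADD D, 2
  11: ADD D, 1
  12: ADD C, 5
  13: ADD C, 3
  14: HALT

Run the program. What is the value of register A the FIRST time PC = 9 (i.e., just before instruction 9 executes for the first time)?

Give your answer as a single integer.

Step 1: PC=0 exec 'MOV A, 4'. After: A=4 B=0 C=0 D=0 ZF=0 PC=1
Step 2: PC=1 exec 'MOV B, 5'. After: A=4 B=5 C=0 D=0 ZF=0 PC=2
Step 3: PC=2 exec 'MUL B, 1'. After: A=4 B=5 C=0 D=0 ZF=0 PC=3
Step 4: PC=3 exec 'SUB A, 1'. After: A=3 B=5 C=0 D=0 ZF=0 PC=4
Step 5: PC=4 exec 'JNZ 2'. After: A=3 B=5 C=0 D=0 ZF=0 PC=2
Step 6: PC=2 exec 'MUL B, 1'. After: A=3 B=5 C=0 D=0 ZF=0 PC=3
Step 7: PC=3 exec 'SUB A, 1'. After: A=2 B=5 C=0 D=0 ZF=0 PC=4
Step 8: PC=4 exec 'JNZ 2'. After: A=2 B=5 C=0 D=0 ZF=0 PC=2
Step 9: PC=2 exec 'MUL B, 1'. After: A=2 B=5 C=0 D=0 ZF=0 PC=3
Step 10: PC=3 exec 'SUB A, 1'. After: A=1 B=5 C=0 D=0 ZF=0 PC=4
Step 11: PC=4 exec 'JNZ 2'. After: A=1 B=5 C=0 D=0 ZF=0 PC=2
Step 12: PC=2 exec 'MUL B, 1'. After: A=1 B=5 C=0 D=0 ZF=0 PC=3
Step 13: PC=3 exec 'SUB A, 1'. After: A=0 B=5 C=0 D=0 ZF=1 PC=4
Step 14: PC=4 exec 'JNZ 2'. After: A=0 B=5 C=0 D=0 ZF=1 PC=5
Step 15: PC=5 exec 'MOV D, 5'. After: A=0 B=5 C=0 D=5 ZF=1 PC=6
Step 16: PC=6 exec 'MOV B, 4'. After: A=0 B=4 C=0 D=5 ZF=1 PC=7
Step 17: PC=7 exec 'ADD C, 3'. After: A=0 B=4 C=3 D=5 ZF=0 PC=8
Step 18: PC=8 exec 'ADD C, 5'. After: A=0 B=4 C=8 D=5 ZF=0 PC=9
First time PC=9: A=0

0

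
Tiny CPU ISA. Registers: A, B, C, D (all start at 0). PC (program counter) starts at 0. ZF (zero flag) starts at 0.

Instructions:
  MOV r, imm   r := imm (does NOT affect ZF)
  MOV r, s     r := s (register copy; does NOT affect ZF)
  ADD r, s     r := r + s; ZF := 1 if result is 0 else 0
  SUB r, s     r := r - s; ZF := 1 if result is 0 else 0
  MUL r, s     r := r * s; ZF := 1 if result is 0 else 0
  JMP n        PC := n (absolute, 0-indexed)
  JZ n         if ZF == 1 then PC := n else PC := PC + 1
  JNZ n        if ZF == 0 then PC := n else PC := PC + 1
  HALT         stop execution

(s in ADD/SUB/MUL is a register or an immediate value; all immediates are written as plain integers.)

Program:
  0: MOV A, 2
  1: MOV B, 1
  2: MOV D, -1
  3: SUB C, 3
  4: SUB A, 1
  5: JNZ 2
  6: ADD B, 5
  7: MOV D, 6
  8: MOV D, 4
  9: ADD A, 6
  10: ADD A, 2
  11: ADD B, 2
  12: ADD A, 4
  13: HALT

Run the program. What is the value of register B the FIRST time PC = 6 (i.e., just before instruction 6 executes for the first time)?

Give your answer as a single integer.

Step 1: PC=0 exec 'MOV A, 2'. After: A=2 B=0 C=0 D=0 ZF=0 PC=1
Step 2: PC=1 exec 'MOV B, 1'. After: A=2 B=1 C=0 D=0 ZF=0 PC=2
Step 3: PC=2 exec 'MOV D, -1'. After: A=2 B=1 C=0 D=-1 ZF=0 PC=3
Step 4: PC=3 exec 'SUB C, 3'. After: A=2 B=1 C=-3 D=-1 ZF=0 PC=4
Step 5: PC=4 exec 'SUB A, 1'. After: A=1 B=1 C=-3 D=-1 ZF=0 PC=5
Step 6: PC=5 exec 'JNZ 2'. After: A=1 B=1 C=-3 D=-1 ZF=0 PC=2
Step 7: PC=2 exec 'MOV D, -1'. After: A=1 B=1 C=-3 D=-1 ZF=0 PC=3
Step 8: PC=3 exec 'SUB C, 3'. After: A=1 B=1 C=-6 D=-1 ZF=0 PC=4
Step 9: PC=4 exec 'SUB A, 1'. After: A=0 B=1 C=-6 D=-1 ZF=1 PC=5
Step 10: PC=5 exec 'JNZ 2'. After: A=0 B=1 C=-6 D=-1 ZF=1 PC=6
First time PC=6: B=1

1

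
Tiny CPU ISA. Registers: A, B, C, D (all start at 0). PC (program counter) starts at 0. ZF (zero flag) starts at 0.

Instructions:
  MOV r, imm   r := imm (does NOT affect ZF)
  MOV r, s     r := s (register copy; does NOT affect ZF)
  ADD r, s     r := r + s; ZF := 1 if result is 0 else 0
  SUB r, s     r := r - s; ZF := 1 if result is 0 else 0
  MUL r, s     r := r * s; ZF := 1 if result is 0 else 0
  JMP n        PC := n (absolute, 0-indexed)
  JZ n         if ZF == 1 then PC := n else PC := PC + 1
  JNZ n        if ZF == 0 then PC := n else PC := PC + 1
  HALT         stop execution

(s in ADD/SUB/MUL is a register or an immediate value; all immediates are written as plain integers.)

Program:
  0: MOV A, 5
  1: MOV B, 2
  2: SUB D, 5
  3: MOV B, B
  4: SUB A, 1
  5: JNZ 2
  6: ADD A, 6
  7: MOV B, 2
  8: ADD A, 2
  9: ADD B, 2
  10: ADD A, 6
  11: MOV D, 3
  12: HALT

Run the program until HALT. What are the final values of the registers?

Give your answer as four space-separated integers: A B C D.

Step 1: PC=0 exec 'MOV A, 5'. After: A=5 B=0 C=0 D=0 ZF=0 PC=1
Step 2: PC=1 exec 'MOV B, 2'. After: A=5 B=2 C=0 D=0 ZF=0 PC=2
Step 3: PC=2 exec 'SUB D, 5'. After: A=5 B=2 C=0 D=-5 ZF=0 PC=3
Step 4: PC=3 exec 'MOV B, B'. After: A=5 B=2 C=0 D=-5 ZF=0 PC=4
Step 5: PC=4 exec 'SUB A, 1'. After: A=4 B=2 C=0 D=-5 ZF=0 PC=5
Step 6: PC=5 exec 'JNZ 2'. After: A=4 B=2 C=0 D=-5 ZF=0 PC=2
Step 7: PC=2 exec 'SUB D, 5'. After: A=4 B=2 C=0 D=-10 ZF=0 PC=3
Step 8: PC=3 exec 'MOV B, B'. After: A=4 B=2 C=0 D=-10 ZF=0 PC=4
Step 9: PC=4 exec 'SUB A, 1'. After: A=3 B=2 C=0 D=-10 ZF=0 PC=5
Step 10: PC=5 exec 'JNZ 2'. After: A=3 B=2 C=0 D=-10 ZF=0 PC=2
Step 11: PC=2 exec 'SUB D, 5'. After: A=3 B=2 C=0 D=-15 ZF=0 PC=3
Step 12: PC=3 exec 'MOV B, B'. After: A=3 B=2 C=0 D=-15 ZF=0 PC=4
Step 13: PC=4 exec 'SUB A, 1'. After: A=2 B=2 C=0 D=-15 ZF=0 PC=5
Step 14: PC=5 exec 'JNZ 2'. After: A=2 B=2 C=0 D=-15 ZF=0 PC=2
Step 15: PC=2 exec 'SUB D, 5'. After: A=2 B=2 C=0 D=-20 ZF=0 PC=3
Step 16: PC=3 exec 'MOV B, B'. After: A=2 B=2 C=0 D=-20 ZF=0 PC=4
Step 17: PC=4 exec 'SUB A, 1'. After: A=1 B=2 C=0 D=-20 ZF=0 PC=5
Step 18: PC=5 exec 'JNZ 2'. After: A=1 B=2 C=0 D=-20 ZF=0 PC=2
Step 19: PC=2 exec 'SUB D, 5'. After: A=1 B=2 C=0 D=-25 ZF=0 PC=3
Step 20: PC=3 exec 'MOV B, B'. After: A=1 B=2 C=0 D=-25 ZF=0 PC=4
Step 21: PC=4 exec 'SUB A, 1'. After: A=0 B=2 C=0 D=-25 ZF=1 PC=5
Step 22: PC=5 exec 'JNZ 2'. After: A=0 B=2 C=0 D=-25 ZF=1 PC=6
Step 23: PC=6 exec 'ADD A, 6'. After: A=6 B=2 C=0 D=-25 ZF=0 PC=7
Step 24: PC=7 exec 'MOV B, 2'. After: A=6 B=2 C=0 D=-25 ZF=0 PC=8
Step 25: PC=8 exec 'ADD A, 2'. After: A=8 B=2 C=0 D=-25 ZF=0 PC=9
Step 26: PC=9 exec 'ADD B, 2'. After: A=8 B=4 C=0 D=-25 ZF=0 PC=10
Step 27: PC=10 exec 'ADD A, 6'. After: A=14 B=4 C=0 D=-25 ZF=0 PC=11
Step 28: PC=11 exec 'MOV D, 3'. After: A=14 B=4 C=0 D=3 ZF=0 PC=12
Step 29: PC=12 exec 'HALT'. After: A=14 B=4 C=0 D=3 ZF=0 PC=12 HALTED

Answer: 14 4 0 3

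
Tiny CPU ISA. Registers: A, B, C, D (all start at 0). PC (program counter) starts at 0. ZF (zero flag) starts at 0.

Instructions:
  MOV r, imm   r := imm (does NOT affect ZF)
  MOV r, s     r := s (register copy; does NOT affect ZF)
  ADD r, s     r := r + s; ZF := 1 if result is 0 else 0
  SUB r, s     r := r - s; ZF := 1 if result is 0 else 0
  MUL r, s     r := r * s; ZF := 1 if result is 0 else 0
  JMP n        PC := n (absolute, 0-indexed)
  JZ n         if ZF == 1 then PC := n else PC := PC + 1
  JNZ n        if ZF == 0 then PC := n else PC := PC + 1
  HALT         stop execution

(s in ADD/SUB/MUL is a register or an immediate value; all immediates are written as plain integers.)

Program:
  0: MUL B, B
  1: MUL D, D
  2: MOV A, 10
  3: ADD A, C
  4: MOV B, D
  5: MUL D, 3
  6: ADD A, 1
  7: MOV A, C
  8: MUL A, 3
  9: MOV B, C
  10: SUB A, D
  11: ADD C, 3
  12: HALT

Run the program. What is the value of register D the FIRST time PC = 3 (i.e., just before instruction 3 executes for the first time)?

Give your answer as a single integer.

Step 1: PC=0 exec 'MUL B, B'. After: A=0 B=0 C=0 D=0 ZF=1 PC=1
Step 2: PC=1 exec 'MUL D, D'. After: A=0 B=0 C=0 D=0 ZF=1 PC=2
Step 3: PC=2 exec 'MOV A, 10'. After: A=10 B=0 C=0 D=0 ZF=1 PC=3
First time PC=3: D=0

0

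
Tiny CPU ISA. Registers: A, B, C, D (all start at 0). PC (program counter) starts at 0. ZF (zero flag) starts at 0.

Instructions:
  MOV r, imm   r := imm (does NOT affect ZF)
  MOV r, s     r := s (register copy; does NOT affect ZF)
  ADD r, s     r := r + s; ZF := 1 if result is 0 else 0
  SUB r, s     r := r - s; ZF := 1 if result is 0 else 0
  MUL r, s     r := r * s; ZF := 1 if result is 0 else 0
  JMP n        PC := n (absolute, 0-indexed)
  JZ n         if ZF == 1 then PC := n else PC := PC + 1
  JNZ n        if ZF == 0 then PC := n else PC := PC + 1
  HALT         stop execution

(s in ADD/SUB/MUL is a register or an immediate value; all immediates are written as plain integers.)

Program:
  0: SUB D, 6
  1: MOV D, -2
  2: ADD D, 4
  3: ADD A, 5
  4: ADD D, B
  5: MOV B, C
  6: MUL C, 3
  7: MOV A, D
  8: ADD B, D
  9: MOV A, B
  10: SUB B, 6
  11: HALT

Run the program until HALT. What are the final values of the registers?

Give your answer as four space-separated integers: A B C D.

Step 1: PC=0 exec 'SUB D, 6'. After: A=0 B=0 C=0 D=-6 ZF=0 PC=1
Step 2: PC=1 exec 'MOV D, -2'. After: A=0 B=0 C=0 D=-2 ZF=0 PC=2
Step 3: PC=2 exec 'ADD D, 4'. After: A=0 B=0 C=0 D=2 ZF=0 PC=3
Step 4: PC=3 exec 'ADD A, 5'. After: A=5 B=0 C=0 D=2 ZF=0 PC=4
Step 5: PC=4 exec 'ADD D, B'. After: A=5 B=0 C=0 D=2 ZF=0 PC=5
Step 6: PC=5 exec 'MOV B, C'. After: A=5 B=0 C=0 D=2 ZF=0 PC=6
Step 7: PC=6 exec 'MUL C, 3'. After: A=5 B=0 C=0 D=2 ZF=1 PC=7
Step 8: PC=7 exec 'MOV A, D'. After: A=2 B=0 C=0 D=2 ZF=1 PC=8
Step 9: PC=8 exec 'ADD B, D'. After: A=2 B=2 C=0 D=2 ZF=0 PC=9
Step 10: PC=9 exec 'MOV A, B'. After: A=2 B=2 C=0 D=2 ZF=0 PC=10
Step 11: PC=10 exec 'SUB B, 6'. After: A=2 B=-4 C=0 D=2 ZF=0 PC=11
Step 12: PC=11 exec 'HALT'. After: A=2 B=-4 C=0 D=2 ZF=0 PC=11 HALTED

Answer: 2 -4 0 2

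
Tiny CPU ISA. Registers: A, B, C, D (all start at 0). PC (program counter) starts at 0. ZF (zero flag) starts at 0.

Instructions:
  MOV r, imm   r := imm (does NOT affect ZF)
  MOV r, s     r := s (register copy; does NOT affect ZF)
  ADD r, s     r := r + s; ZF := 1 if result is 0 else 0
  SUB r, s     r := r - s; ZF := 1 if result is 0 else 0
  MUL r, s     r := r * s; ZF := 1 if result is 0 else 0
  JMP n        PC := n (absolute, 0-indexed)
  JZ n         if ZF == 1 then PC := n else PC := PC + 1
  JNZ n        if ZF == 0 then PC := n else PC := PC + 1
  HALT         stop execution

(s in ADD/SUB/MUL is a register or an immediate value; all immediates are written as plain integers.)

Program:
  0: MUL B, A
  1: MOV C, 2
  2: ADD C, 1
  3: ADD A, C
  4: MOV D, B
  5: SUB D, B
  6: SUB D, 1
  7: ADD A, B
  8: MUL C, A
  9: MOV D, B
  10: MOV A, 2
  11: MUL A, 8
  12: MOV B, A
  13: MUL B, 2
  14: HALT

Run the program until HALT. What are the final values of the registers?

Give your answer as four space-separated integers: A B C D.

Step 1: PC=0 exec 'MUL B, A'. After: A=0 B=0 C=0 D=0 ZF=1 PC=1
Step 2: PC=1 exec 'MOV C, 2'. After: A=0 B=0 C=2 D=0 ZF=1 PC=2
Step 3: PC=2 exec 'ADD C, 1'. After: A=0 B=0 C=3 D=0 ZF=0 PC=3
Step 4: PC=3 exec 'ADD A, C'. After: A=3 B=0 C=3 D=0 ZF=0 PC=4
Step 5: PC=4 exec 'MOV D, B'. After: A=3 B=0 C=3 D=0 ZF=0 PC=5
Step 6: PC=5 exec 'SUB D, B'. After: A=3 B=0 C=3 D=0 ZF=1 PC=6
Step 7: PC=6 exec 'SUB D, 1'. After: A=3 B=0 C=3 D=-1 ZF=0 PC=7
Step 8: PC=7 exec 'ADD A, B'. After: A=3 B=0 C=3 D=-1 ZF=0 PC=8
Step 9: PC=8 exec 'MUL C, A'. After: A=3 B=0 C=9 D=-1 ZF=0 PC=9
Step 10: PC=9 exec 'MOV D, B'. After: A=3 B=0 C=9 D=0 ZF=0 PC=10
Step 11: PC=10 exec 'MOV A, 2'. After: A=2 B=0 C=9 D=0 ZF=0 PC=11
Step 12: PC=11 exec 'MUL A, 8'. After: A=16 B=0 C=9 D=0 ZF=0 PC=12
Step 13: PC=12 exec 'MOV B, A'. After: A=16 B=16 C=9 D=0 ZF=0 PC=13
Step 14: PC=13 exec 'MUL B, 2'. After: A=16 B=32 C=9 D=0 ZF=0 PC=14
Step 15: PC=14 exec 'HALT'. After: A=16 B=32 C=9 D=0 ZF=0 PC=14 HALTED

Answer: 16 32 9 0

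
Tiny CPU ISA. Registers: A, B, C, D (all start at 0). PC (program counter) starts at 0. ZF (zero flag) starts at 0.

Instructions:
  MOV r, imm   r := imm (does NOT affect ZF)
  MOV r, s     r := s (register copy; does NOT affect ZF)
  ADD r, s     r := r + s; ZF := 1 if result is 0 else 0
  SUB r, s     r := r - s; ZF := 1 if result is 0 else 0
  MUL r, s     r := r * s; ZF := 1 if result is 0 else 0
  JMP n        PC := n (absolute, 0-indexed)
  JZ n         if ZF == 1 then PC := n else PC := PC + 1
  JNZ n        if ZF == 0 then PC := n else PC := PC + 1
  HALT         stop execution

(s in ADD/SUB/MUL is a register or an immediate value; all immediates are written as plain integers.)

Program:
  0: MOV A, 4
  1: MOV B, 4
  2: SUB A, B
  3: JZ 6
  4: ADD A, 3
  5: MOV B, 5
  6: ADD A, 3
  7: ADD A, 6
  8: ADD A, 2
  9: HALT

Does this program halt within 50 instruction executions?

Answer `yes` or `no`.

Answer: yes

Derivation:
Step 1: PC=0 exec 'MOV A, 4'. After: A=4 B=0 C=0 D=0 ZF=0 PC=1
Step 2: PC=1 exec 'MOV B, 4'. After: A=4 B=4 C=0 D=0 ZF=0 PC=2
Step 3: PC=2 exec 'SUB A, B'. After: A=0 B=4 C=0 D=0 ZF=1 PC=3
Step 4: PC=3 exec 'JZ 6'. After: A=0 B=4 C=0 D=0 ZF=1 PC=6
Step 5: PC=6 exec 'ADD A, 3'. After: A=3 B=4 C=0 D=0 ZF=0 PC=7
Step 6: PC=7 exec 'ADD A, 6'. After: A=9 B=4 C=0 D=0 ZF=0 PC=8
Step 7: PC=8 exec 'ADD A, 2'. After: A=11 B=4 C=0 D=0 ZF=0 PC=9
Step 8: PC=9 exec 'HALT'. After: A=11 B=4 C=0 D=0 ZF=0 PC=9 HALTED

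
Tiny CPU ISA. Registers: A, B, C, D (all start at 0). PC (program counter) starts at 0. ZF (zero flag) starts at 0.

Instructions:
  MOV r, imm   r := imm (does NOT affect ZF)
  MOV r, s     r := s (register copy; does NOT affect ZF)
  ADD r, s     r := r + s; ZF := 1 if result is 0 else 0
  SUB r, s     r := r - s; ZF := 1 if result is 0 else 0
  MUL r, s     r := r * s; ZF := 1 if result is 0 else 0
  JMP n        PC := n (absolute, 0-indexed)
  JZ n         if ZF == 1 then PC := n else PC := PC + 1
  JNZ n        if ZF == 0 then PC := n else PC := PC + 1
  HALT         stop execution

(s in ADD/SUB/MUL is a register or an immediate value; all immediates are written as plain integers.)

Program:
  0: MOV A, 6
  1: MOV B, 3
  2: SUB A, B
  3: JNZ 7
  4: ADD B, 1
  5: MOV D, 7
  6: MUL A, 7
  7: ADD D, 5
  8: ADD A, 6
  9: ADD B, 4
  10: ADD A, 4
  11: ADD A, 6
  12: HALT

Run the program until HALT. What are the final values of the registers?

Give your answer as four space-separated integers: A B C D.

Step 1: PC=0 exec 'MOV A, 6'. After: A=6 B=0 C=0 D=0 ZF=0 PC=1
Step 2: PC=1 exec 'MOV B, 3'. After: A=6 B=3 C=0 D=0 ZF=0 PC=2
Step 3: PC=2 exec 'SUB A, B'. After: A=3 B=3 C=0 D=0 ZF=0 PC=3
Step 4: PC=3 exec 'JNZ 7'. After: A=3 B=3 C=0 D=0 ZF=0 PC=7
Step 5: PC=7 exec 'ADD D, 5'. After: A=3 B=3 C=0 D=5 ZF=0 PC=8
Step 6: PC=8 exec 'ADD A, 6'. After: A=9 B=3 C=0 D=5 ZF=0 PC=9
Step 7: PC=9 exec 'ADD B, 4'. After: A=9 B=7 C=0 D=5 ZF=0 PC=10
Step 8: PC=10 exec 'ADD A, 4'. After: A=13 B=7 C=0 D=5 ZF=0 PC=11
Step 9: PC=11 exec 'ADD A, 6'. After: A=19 B=7 C=0 D=5 ZF=0 PC=12
Step 10: PC=12 exec 'HALT'. After: A=19 B=7 C=0 D=5 ZF=0 PC=12 HALTED

Answer: 19 7 0 5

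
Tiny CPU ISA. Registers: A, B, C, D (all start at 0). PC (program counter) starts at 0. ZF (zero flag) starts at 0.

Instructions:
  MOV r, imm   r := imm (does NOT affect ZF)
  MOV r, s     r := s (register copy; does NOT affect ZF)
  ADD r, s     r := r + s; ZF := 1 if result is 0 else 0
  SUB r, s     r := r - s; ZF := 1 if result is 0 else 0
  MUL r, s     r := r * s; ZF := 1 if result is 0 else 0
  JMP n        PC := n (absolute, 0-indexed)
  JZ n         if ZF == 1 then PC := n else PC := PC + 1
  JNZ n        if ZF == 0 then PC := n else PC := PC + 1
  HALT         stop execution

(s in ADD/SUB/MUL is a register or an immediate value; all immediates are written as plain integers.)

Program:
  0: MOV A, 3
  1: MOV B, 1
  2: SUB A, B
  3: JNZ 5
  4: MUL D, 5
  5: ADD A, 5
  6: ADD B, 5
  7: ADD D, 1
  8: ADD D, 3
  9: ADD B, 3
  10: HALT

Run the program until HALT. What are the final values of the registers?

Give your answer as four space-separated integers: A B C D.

Answer: 7 9 0 4

Derivation:
Step 1: PC=0 exec 'MOV A, 3'. After: A=3 B=0 C=0 D=0 ZF=0 PC=1
Step 2: PC=1 exec 'MOV B, 1'. After: A=3 B=1 C=0 D=0 ZF=0 PC=2
Step 3: PC=2 exec 'SUB A, B'. After: A=2 B=1 C=0 D=0 ZF=0 PC=3
Step 4: PC=3 exec 'JNZ 5'. After: A=2 B=1 C=0 D=0 ZF=0 PC=5
Step 5: PC=5 exec 'ADD A, 5'. After: A=7 B=1 C=0 D=0 ZF=0 PC=6
Step 6: PC=6 exec 'ADD B, 5'. After: A=7 B=6 C=0 D=0 ZF=0 PC=7
Step 7: PC=7 exec 'ADD D, 1'. After: A=7 B=6 C=0 D=1 ZF=0 PC=8
Step 8: PC=8 exec 'ADD D, 3'. After: A=7 B=6 C=0 D=4 ZF=0 PC=9
Step 9: PC=9 exec 'ADD B, 3'. After: A=7 B=9 C=0 D=4 ZF=0 PC=10
Step 10: PC=10 exec 'HALT'. After: A=7 B=9 C=0 D=4 ZF=0 PC=10 HALTED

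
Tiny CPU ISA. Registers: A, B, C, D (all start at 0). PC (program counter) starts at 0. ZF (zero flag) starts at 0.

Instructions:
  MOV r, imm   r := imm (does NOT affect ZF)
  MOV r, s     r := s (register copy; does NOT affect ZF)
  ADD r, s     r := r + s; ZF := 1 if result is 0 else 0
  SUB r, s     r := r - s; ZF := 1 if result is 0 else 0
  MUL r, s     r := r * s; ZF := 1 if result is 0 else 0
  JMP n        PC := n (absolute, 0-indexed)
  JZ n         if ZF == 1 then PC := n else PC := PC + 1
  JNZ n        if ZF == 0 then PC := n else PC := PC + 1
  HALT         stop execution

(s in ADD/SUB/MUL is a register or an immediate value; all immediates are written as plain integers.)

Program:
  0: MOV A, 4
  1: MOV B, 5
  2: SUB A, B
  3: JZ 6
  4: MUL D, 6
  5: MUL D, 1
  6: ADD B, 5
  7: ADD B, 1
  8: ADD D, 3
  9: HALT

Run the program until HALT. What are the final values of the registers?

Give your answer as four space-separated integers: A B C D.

Answer: -1 11 0 3

Derivation:
Step 1: PC=0 exec 'MOV A, 4'. After: A=4 B=0 C=0 D=0 ZF=0 PC=1
Step 2: PC=1 exec 'MOV B, 5'. After: A=4 B=5 C=0 D=0 ZF=0 PC=2
Step 3: PC=2 exec 'SUB A, B'. After: A=-1 B=5 C=0 D=0 ZF=0 PC=3
Step 4: PC=3 exec 'JZ 6'. After: A=-1 B=5 C=0 D=0 ZF=0 PC=4
Step 5: PC=4 exec 'MUL D, 6'. After: A=-1 B=5 C=0 D=0 ZF=1 PC=5
Step 6: PC=5 exec 'MUL D, 1'. After: A=-1 B=5 C=0 D=0 ZF=1 PC=6
Step 7: PC=6 exec 'ADD B, 5'. After: A=-1 B=10 C=0 D=0 ZF=0 PC=7
Step 8: PC=7 exec 'ADD B, 1'. After: A=-1 B=11 C=0 D=0 ZF=0 PC=8
Step 9: PC=8 exec 'ADD D, 3'. After: A=-1 B=11 C=0 D=3 ZF=0 PC=9
Step 10: PC=9 exec 'HALT'. After: A=-1 B=11 C=0 D=3 ZF=0 PC=9 HALTED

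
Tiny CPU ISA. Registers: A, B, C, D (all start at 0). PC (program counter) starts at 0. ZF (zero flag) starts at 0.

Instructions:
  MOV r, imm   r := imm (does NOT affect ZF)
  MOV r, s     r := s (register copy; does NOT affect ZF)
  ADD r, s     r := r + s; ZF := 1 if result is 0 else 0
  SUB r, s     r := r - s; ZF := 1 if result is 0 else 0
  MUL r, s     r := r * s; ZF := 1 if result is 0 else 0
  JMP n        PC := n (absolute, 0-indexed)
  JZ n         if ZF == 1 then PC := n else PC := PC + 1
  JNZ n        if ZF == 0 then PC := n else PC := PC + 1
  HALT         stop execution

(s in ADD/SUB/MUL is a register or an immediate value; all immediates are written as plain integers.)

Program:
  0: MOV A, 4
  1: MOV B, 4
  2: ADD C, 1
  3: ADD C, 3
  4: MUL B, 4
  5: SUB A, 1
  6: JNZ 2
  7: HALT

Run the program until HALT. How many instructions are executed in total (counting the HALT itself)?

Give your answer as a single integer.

Answer: 23

Derivation:
Step 1: PC=0 exec 'MOV A, 4'. After: A=4 B=0 C=0 D=0 ZF=0 PC=1
Step 2: PC=1 exec 'MOV B, 4'. After: A=4 B=4 C=0 D=0 ZF=0 PC=2
Step 3: PC=2 exec 'ADD C, 1'. After: A=4 B=4 C=1 D=0 ZF=0 PC=3
Step 4: PC=3 exec 'ADD C, 3'. After: A=4 B=4 C=4 D=0 ZF=0 PC=4
Step 5: PC=4 exec 'MUL B, 4'. After: A=4 B=16 C=4 D=0 ZF=0 PC=5
Step 6: PC=5 exec 'SUB A, 1'. After: A=3 B=16 C=4 D=0 ZF=0 PC=6
Step 7: PC=6 exec 'JNZ 2'. After: A=3 B=16 C=4 D=0 ZF=0 PC=2
Step 8: PC=2 exec 'ADD C, 1'. After: A=3 B=16 C=5 D=0 ZF=0 PC=3
Step 9: PC=3 exec 'ADD C, 3'. After: A=3 B=16 C=8 D=0 ZF=0 PC=4
Step 10: PC=4 exec 'MUL B, 4'. After: A=3 B=64 C=8 D=0 ZF=0 PC=5
Step 11: PC=5 exec 'SUB A, 1'. After: A=2 B=64 C=8 D=0 ZF=0 PC=6
Step 12: PC=6 exec 'JNZ 2'. After: A=2 B=64 C=8 D=0 ZF=0 PC=2
Step 13: PC=2 exec 'ADD C, 1'. After: A=2 B=64 C=9 D=0 ZF=0 PC=3
Step 14: PC=3 exec 'ADD C, 3'. After: A=2 B=64 C=12 D=0 ZF=0 PC=4
Step 15: PC=4 exec 'MUL B, 4'. After: A=2 B=256 C=12 D=0 ZF=0 PC=5
Step 16: PC=5 exec 'SUB A, 1'. After: A=1 B=256 C=12 D=0 ZF=0 PC=6
Step 17: PC=6 exec 'JNZ 2'. After: A=1 B=256 C=12 D=0 ZF=0 PC=2
Step 18: PC=2 exec 'ADD C, 1'. After: A=1 B=256 C=13 D=0 ZF=0 PC=3
Step 19: PC=3 exec 'ADD C, 3'. After: A=1 B=256 C=16 D=0 ZF=0 PC=4
Step 20: PC=4 exec 'MUL B, 4'. After: A=1 B=1024 C=16 D=0 ZF=0 PC=5
Step 21: PC=5 exec 'SUB A, 1'. After: A=0 B=1024 C=16 D=0 ZF=1 PC=6
Step 22: PC=6 exec 'JNZ 2'. After: A=0 B=1024 C=16 D=0 ZF=1 PC=7
Step 23: PC=7 exec 'HALT'. After: A=0 B=1024 C=16 D=0 ZF=1 PC=7 HALTED
Total instructions executed: 23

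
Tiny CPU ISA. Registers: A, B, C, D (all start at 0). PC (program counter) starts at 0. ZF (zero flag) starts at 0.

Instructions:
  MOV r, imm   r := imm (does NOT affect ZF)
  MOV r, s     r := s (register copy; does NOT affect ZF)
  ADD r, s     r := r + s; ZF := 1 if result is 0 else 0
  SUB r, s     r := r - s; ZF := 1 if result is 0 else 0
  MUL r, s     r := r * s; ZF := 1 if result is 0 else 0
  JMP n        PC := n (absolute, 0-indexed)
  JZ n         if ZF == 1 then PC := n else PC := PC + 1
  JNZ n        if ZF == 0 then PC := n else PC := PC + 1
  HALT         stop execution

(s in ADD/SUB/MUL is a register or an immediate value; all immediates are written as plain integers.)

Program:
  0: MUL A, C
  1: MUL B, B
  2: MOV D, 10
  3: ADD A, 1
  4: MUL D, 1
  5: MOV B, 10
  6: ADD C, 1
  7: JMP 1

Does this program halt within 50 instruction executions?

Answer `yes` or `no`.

Step 1: PC=0 exec 'MUL A, C'. After: A=0 B=0 C=0 D=0 ZF=1 PC=1
Step 2: PC=1 exec 'MUL B, B'. After: A=0 B=0 C=0 D=0 ZF=1 PC=2
Step 3: PC=2 exec 'MOV D, 10'. After: A=0 B=0 C=0 D=10 ZF=1 PC=3
Step 4: PC=3 exec 'ADD A, 1'. After: A=1 B=0 C=0 D=10 ZF=0 PC=4
Step 5: PC=4 exec 'MUL D, 1'. After: A=1 B=0 C=0 D=10 ZF=0 PC=5
Step 6: PC=5 exec 'MOV B, 10'. After: A=1 B=10 C=0 D=10 ZF=0 PC=6
Step 7: PC=6 exec 'ADD C, 1'. After: A=1 B=10 C=1 D=10 ZF=0 PC=7
Step 8: PC=7 exec 'JMP 1'. After: A=1 B=10 C=1 D=10 ZF=0 PC=1
Step 9: PC=1 exec 'MUL B, B'. After: A=1 B=100 C=1 D=10 ZF=0 PC=2
Step 10: PC=2 exec 'MOV D, 10'. After: A=1 B=100 C=1 D=10 ZF=0 PC=3
Step 11: PC=3 exec 'ADD A, 1'. After: A=2 B=100 C=1 D=10 ZF=0 PC=4
Step 12: PC=4 exec 'MUL D, 1'. After: A=2 B=100 C=1 D=10 ZF=0 PC=5
Step 13: PC=5 exec 'MOV B, 10'. After: A=2 B=10 C=1 D=10 ZF=0 PC=6
Step 14: PC=6 exec 'ADD C, 1'. After: A=2 B=10 C=2 D=10 ZF=0 PC=7
Step 15: PC=7 exec 'JMP 1'. After: A=2 B=10 C=2 D=10 ZF=0 PC=1
After 50 steps: not halted. PC revisits the same instructions with no path to HALT; will never halt.

Answer: no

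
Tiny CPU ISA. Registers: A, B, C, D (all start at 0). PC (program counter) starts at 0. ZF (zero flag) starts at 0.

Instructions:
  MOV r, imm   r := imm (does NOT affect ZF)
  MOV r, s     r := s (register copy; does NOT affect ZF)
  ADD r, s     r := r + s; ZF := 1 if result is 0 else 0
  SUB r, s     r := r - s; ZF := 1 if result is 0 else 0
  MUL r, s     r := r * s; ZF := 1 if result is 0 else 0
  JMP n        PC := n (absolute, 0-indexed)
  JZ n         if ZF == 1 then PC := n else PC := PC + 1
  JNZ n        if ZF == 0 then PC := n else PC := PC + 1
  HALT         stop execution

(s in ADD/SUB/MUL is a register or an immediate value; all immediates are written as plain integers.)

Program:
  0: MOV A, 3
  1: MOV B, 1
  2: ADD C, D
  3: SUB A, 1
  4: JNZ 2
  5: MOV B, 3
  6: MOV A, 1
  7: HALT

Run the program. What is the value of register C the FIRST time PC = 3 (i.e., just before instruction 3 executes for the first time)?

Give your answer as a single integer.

Step 1: PC=0 exec 'MOV A, 3'. After: A=3 B=0 C=0 D=0 ZF=0 PC=1
Step 2: PC=1 exec 'MOV B, 1'. After: A=3 B=1 C=0 D=0 ZF=0 PC=2
Step 3: PC=2 exec 'ADD C, D'. After: A=3 B=1 C=0 D=0 ZF=1 PC=3
First time PC=3: C=0

0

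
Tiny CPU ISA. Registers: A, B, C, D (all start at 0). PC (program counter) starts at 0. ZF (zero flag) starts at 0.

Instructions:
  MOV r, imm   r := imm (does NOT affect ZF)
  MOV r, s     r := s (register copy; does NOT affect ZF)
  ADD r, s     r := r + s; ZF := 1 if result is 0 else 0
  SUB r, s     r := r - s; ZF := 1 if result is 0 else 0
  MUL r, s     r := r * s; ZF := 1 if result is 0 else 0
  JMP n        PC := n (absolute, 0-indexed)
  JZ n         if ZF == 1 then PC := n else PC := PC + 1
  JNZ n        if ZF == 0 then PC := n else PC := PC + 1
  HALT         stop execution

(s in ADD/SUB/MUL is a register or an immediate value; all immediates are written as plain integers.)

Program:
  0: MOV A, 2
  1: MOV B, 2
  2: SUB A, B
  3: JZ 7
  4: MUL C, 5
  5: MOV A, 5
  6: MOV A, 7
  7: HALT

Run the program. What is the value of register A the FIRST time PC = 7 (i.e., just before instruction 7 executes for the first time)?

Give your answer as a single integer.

Step 1: PC=0 exec 'MOV A, 2'. After: A=2 B=0 C=0 D=0 ZF=0 PC=1
Step 2: PC=1 exec 'MOV B, 2'. After: A=2 B=2 C=0 D=0 ZF=0 PC=2
Step 3: PC=2 exec 'SUB A, B'. After: A=0 B=2 C=0 D=0 ZF=1 PC=3
Step 4: PC=3 exec 'JZ 7'. After: A=0 B=2 C=0 D=0 ZF=1 PC=7
First time PC=7: A=0

0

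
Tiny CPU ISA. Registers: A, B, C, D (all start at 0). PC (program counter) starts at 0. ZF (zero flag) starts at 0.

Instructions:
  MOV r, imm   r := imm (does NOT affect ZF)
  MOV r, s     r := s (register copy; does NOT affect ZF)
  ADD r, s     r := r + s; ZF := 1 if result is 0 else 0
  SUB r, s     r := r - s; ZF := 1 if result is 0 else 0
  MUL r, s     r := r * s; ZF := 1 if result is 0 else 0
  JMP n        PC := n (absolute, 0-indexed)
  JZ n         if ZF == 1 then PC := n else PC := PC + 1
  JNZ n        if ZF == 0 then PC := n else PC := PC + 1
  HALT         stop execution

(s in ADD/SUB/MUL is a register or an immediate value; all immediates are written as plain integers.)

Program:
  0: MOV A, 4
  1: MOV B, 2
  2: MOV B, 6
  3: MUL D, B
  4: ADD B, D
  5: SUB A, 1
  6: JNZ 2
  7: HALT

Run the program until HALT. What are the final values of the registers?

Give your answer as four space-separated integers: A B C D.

Step 1: PC=0 exec 'MOV A, 4'. After: A=4 B=0 C=0 D=0 ZF=0 PC=1
Step 2: PC=1 exec 'MOV B, 2'. After: A=4 B=2 C=0 D=0 ZF=0 PC=2
Step 3: PC=2 exec 'MOV B, 6'. After: A=4 B=6 C=0 D=0 ZF=0 PC=3
Step 4: PC=3 exec 'MUL D, B'. After: A=4 B=6 C=0 D=0 ZF=1 PC=4
Step 5: PC=4 exec 'ADD B, D'. After: A=4 B=6 C=0 D=0 ZF=0 PC=5
Step 6: PC=5 exec 'SUB A, 1'. After: A=3 B=6 C=0 D=0 ZF=0 PC=6
Step 7: PC=6 exec 'JNZ 2'. After: A=3 B=6 C=0 D=0 ZF=0 PC=2
Step 8: PC=2 exec 'MOV B, 6'. After: A=3 B=6 C=0 D=0 ZF=0 PC=3
Step 9: PC=3 exec 'MUL D, B'. After: A=3 B=6 C=0 D=0 ZF=1 PC=4
Step 10: PC=4 exec 'ADD B, D'. After: A=3 B=6 C=0 D=0 ZF=0 PC=5
Step 11: PC=5 exec 'SUB A, 1'. After: A=2 B=6 C=0 D=0 ZF=0 PC=6
Step 12: PC=6 exec 'JNZ 2'. After: A=2 B=6 C=0 D=0 ZF=0 PC=2
Step 13: PC=2 exec 'MOV B, 6'. After: A=2 B=6 C=0 D=0 ZF=0 PC=3
Step 14: PC=3 exec 'MUL D, B'. After: A=2 B=6 C=0 D=0 ZF=1 PC=4
Step 15: PC=4 exec 'ADD B, D'. After: A=2 B=6 C=0 D=0 ZF=0 PC=5
Step 16: PC=5 exec 'SUB A, 1'. After: A=1 B=6 C=0 D=0 ZF=0 PC=6
Step 17: PC=6 exec 'JNZ 2'. After: A=1 B=6 C=0 D=0 ZF=0 PC=2
Step 18: PC=2 exec 'MOV B, 6'. After: A=1 B=6 C=0 D=0 ZF=0 PC=3
Step 19: PC=3 exec 'MUL D, B'. After: A=1 B=6 C=0 D=0 ZF=1 PC=4
Step 20: PC=4 exec 'ADD B, D'. After: A=1 B=6 C=0 D=0 ZF=0 PC=5
Step 21: PC=5 exec 'SUB A, 1'. After: A=0 B=6 C=0 D=0 ZF=1 PC=6
Step 22: PC=6 exec 'JNZ 2'. After: A=0 B=6 C=0 D=0 ZF=1 PC=7
Step 23: PC=7 exec 'HALT'. After: A=0 B=6 C=0 D=0 ZF=1 PC=7 HALTED

Answer: 0 6 0 0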